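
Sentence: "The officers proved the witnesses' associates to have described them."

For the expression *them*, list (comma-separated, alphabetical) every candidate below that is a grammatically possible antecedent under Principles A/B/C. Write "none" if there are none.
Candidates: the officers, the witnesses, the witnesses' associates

*them* is a pronoun; Principle B requires it to be free in its binding domain — the clause headed by 'described'.
— the officers: subject of the matrix clause; c-commands the pronoun but lies outside its binding domain — allowed.
— the witnesses: possessor inside the subject DP of the clause headed by 'described'; does not c-command the pronoun — Principle B does not apply; allowed.
— the witnesses' associates: subject of the clause headed by 'described'; c-commands the pronoun within its binding domain — blocked (Principle B).

the officers, the witnesses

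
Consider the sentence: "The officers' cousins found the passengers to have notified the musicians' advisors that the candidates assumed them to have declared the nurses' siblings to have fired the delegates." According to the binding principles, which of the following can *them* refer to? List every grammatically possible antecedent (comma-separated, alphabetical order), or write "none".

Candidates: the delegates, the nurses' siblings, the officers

the officers

*them* is a pronoun; Principle B requires it to be free in its binding domain — the clause headed by 'assumed'.
— the delegates: object of the clause headed by 'fired'; is c-commanded by the pronoun; coreference would bind this R-expression — blocked (Principle C).
— the nurses' siblings: subject of the clause headed by 'fired'; is c-commanded by the pronoun; coreference would bind this R-expression — blocked (Principle C).
— the officers: possessor inside the subject DP of the matrix clause; does not c-command the pronoun — Principle B does not apply; allowed.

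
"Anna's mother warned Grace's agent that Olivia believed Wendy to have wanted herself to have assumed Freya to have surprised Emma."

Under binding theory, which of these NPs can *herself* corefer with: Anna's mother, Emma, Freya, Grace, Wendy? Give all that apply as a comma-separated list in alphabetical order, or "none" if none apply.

Wendy

*herself* is a reflexive; Principle A requires it to be bound within its binding domain — the clause headed by 'wanted'.
— Anna's mother: subject of the matrix clause; c-commands the reflexive but lies outside its binding domain — cannot bind it (Principle A).
— Emma: object of the clause headed by 'surprised'; does not c-command the reflexive — cannot bind it (Principle A).
— Freya: subject of the clause headed by 'surprised'; does not c-command the reflexive — cannot bind it (Principle A).
— Grace: possessor inside the object DP of the matrix clause; does not c-command the reflexive — cannot bind it (Principle A).
— Wendy: subject of the clause headed by 'wanted'; c-commands the reflexive within its binding domain — allowed (Principle A).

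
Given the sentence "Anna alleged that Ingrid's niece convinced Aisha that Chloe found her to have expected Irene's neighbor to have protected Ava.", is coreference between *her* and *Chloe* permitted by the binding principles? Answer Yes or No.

*her* is a pronoun; Principle B requires it to be free in its binding domain — the clause headed by 'found'.
— Chloe: subject of the clause headed by 'found'; c-commands the pronoun within its binding domain — blocked (Principle B).

No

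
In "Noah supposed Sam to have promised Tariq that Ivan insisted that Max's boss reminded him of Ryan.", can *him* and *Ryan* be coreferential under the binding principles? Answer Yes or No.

*Ryan* is an R-expression; Principle C requires it to be free (not bound by any c-commanding expression).
— him: object of the clause headed by 'reminded'; the pronoun c-commands the R-expression — coreference blocked (Principle C).

No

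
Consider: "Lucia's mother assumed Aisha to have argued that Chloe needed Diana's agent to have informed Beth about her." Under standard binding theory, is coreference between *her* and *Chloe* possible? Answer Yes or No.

*Chloe* is an R-expression; Principle C requires it to be free (not bound by any c-commanding expression).
— her: second object of the clause headed by 'informed'; the pronoun does not c-command the R-expression — coreference allowed.

Yes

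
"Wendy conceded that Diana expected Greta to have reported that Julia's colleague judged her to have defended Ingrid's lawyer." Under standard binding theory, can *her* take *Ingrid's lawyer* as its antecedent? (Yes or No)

*her* is a pronoun; Principle B requires it to be free in its binding domain — the clause headed by 'judged'.
— Ingrid's lawyer: object of the clause headed by 'defended'; is c-commanded by the pronoun; coreference would bind this R-expression — blocked (Principle C).

No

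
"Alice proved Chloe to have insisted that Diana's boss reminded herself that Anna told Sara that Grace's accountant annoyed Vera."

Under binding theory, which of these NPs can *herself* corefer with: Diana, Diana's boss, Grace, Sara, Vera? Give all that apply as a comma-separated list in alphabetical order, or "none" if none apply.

*herself* is a reflexive; Principle A requires it to be bound within its binding domain — the clause headed by 'reminded'.
— Diana: possessor inside the subject DP of the clause headed by 'reminded'; does not c-command the reflexive — cannot bind it (Principle A).
— Diana's boss: subject of the clause headed by 'reminded'; c-commands the reflexive within its binding domain — allowed (Principle A).
— Grace: possessor inside the subject DP of the clause headed by 'annoyed'; does not c-command the reflexive — cannot bind it (Principle A).
— Sara: object of the clause headed by 'told'; does not c-command the reflexive — cannot bind it (Principle A).
— Vera: object of the clause headed by 'annoyed'; does not c-command the reflexive — cannot bind it (Principle A).

Diana's boss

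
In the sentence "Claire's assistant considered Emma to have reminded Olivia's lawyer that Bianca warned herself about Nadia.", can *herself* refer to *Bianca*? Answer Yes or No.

Yes

*herself* is a reflexive; Principle A requires it to be bound within its binding domain — the clause headed by 'warned'.
— Bianca: subject of the clause headed by 'warned'; c-commands the reflexive within its binding domain — allowed (Principle A).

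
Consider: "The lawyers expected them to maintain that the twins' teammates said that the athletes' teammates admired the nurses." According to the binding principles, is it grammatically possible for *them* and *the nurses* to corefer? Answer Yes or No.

No

*them* is a pronoun; Principle B requires it to be free in its binding domain — the matrix clause.
— the nurses: object of the clause headed by 'admired'; is c-commanded by the pronoun; coreference would bind this R-expression — blocked (Principle C).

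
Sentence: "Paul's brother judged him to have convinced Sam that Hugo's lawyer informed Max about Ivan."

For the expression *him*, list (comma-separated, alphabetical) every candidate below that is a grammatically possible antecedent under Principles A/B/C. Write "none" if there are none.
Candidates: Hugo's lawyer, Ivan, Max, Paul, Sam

*him* is a pronoun; Principle B requires it to be free in its binding domain — the matrix clause.
— Hugo's lawyer: subject of the clause headed by 'informed'; is c-commanded by the pronoun; coreference would bind this R-expression — blocked (Principle C).
— Ivan: second object of the clause headed by 'informed'; is c-commanded by the pronoun; coreference would bind this R-expression — blocked (Principle C).
— Max: object of the clause headed by 'informed'; is c-commanded by the pronoun; coreference would bind this R-expression — blocked (Principle C).
— Paul: possessor inside the subject DP of the matrix clause; does not c-command the pronoun — Principle B does not apply; allowed.
— Sam: object of the clause headed by 'convinced'; is c-commanded by the pronoun; coreference would bind this R-expression — blocked (Principle C).

Paul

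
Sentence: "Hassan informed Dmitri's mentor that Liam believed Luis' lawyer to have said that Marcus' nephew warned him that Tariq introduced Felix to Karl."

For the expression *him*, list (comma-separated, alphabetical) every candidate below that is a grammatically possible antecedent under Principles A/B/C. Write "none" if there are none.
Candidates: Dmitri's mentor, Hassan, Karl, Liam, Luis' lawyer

Dmitri's mentor, Hassan, Liam, Luis' lawyer

*him* is a pronoun; Principle B requires it to be free in its binding domain — the clause headed by 'warned'.
— Dmitri's mentor: object of the matrix clause; c-commands the pronoun but lies outside its binding domain — allowed.
— Hassan: subject of the matrix clause; c-commands the pronoun but lies outside its binding domain — allowed.
— Karl: second object of the clause headed by 'introduced'; is c-commanded by the pronoun; coreference would bind this R-expression — blocked (Principle C).
— Liam: subject of the clause headed by 'believed'; c-commands the pronoun but lies outside its binding domain — allowed.
— Luis' lawyer: subject of the clause headed by 'said'; c-commands the pronoun but lies outside its binding domain — allowed.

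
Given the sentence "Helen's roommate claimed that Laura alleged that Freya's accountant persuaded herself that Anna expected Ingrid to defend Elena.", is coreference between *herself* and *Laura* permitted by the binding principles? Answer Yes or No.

*herself* is a reflexive; Principle A requires it to be bound within its binding domain — the clause headed by 'persuaded'.
— Laura: subject of the clause headed by 'alleged'; c-commands the reflexive but lies outside its binding domain — cannot bind it (Principle A).

No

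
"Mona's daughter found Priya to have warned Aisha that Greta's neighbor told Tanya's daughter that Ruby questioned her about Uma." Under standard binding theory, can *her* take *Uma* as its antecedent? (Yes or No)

No

*her* is a pronoun; Principle B requires it to be free in its binding domain — the clause headed by 'questioned'.
— Uma: second object of the clause headed by 'questioned'; is c-commanded by the pronoun; coreference would bind this R-expression — blocked (Principle C).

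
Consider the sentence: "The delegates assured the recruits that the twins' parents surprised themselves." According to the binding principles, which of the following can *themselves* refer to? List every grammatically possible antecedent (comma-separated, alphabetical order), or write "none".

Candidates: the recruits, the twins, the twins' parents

the twins' parents

*themselves* is a reflexive; Principle A requires it to be bound within its binding domain — the clause headed by 'surprised'.
— the recruits: object of the matrix clause; c-commands the reflexive but lies outside its binding domain — cannot bind it (Principle A).
— the twins: possessor inside the subject DP of the clause headed by 'surprised'; does not c-command the reflexive — cannot bind it (Principle A).
— the twins' parents: subject of the clause headed by 'surprised'; c-commands the reflexive within its binding domain — allowed (Principle A).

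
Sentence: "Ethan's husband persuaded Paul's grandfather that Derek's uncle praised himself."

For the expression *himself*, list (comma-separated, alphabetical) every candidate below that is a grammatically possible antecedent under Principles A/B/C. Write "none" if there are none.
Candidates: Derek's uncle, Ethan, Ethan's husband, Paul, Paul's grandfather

*himself* is a reflexive; Principle A requires it to be bound within its binding domain — the clause headed by 'praised'.
— Derek's uncle: subject of the clause headed by 'praised'; c-commands the reflexive within its binding domain — allowed (Principle A).
— Ethan: possessor inside the subject DP of the matrix clause; does not c-command the reflexive — cannot bind it (Principle A).
— Ethan's husband: subject of the matrix clause; c-commands the reflexive but lies outside its binding domain — cannot bind it (Principle A).
— Paul: possessor inside the object DP of the matrix clause; does not c-command the reflexive — cannot bind it (Principle A).
— Paul's grandfather: object of the matrix clause; c-commands the reflexive but lies outside its binding domain — cannot bind it (Principle A).

Derek's uncle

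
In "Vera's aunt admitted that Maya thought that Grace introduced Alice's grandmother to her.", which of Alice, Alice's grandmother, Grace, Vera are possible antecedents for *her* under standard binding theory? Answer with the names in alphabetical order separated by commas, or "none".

*her* is a pronoun; Principle B requires it to be free in its binding domain — the clause headed by 'introduced'.
— Alice: possessor inside the object DP of the clause headed by 'introduced'; does not c-command the pronoun — Principle B does not apply; allowed.
— Alice's grandmother: object of the clause headed by 'introduced'; c-commands the pronoun within its binding domain — blocked (Principle B).
— Grace: subject of the clause headed by 'introduced'; c-commands the pronoun within its binding domain — blocked (Principle B).
— Vera: possessor inside the subject DP of the matrix clause; does not c-command the pronoun — Principle B does not apply; allowed.

Alice, Vera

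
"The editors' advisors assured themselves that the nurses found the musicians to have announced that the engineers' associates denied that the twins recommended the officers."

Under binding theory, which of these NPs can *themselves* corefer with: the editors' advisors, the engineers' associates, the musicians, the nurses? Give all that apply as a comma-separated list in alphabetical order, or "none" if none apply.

*themselves* is a reflexive; Principle A requires it to be bound within its binding domain — the matrix clause.
— the editors' advisors: subject of the matrix clause; c-commands the reflexive within its binding domain — allowed (Principle A).
— the engineers' associates: subject of the clause headed by 'denied'; does not c-command the reflexive — cannot bind it (Principle A).
— the musicians: subject of the clause headed by 'announced'; does not c-command the reflexive — cannot bind it (Principle A).
— the nurses: subject of the clause headed by 'found'; does not c-command the reflexive — cannot bind it (Principle A).

the editors' advisors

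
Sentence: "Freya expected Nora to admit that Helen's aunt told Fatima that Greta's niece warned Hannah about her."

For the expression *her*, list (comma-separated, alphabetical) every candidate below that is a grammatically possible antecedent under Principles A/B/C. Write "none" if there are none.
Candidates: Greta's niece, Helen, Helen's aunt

*her* is a pronoun; Principle B requires it to be free in its binding domain — the clause headed by 'warned'.
— Greta's niece: subject of the clause headed by 'warned'; c-commands the pronoun within its binding domain — blocked (Principle B).
— Helen: possessor inside the subject DP of the clause headed by 'told'; does not c-command the pronoun — Principle B does not apply; allowed.
— Helen's aunt: subject of the clause headed by 'told'; c-commands the pronoun but lies outside its binding domain — allowed.

Helen, Helen's aunt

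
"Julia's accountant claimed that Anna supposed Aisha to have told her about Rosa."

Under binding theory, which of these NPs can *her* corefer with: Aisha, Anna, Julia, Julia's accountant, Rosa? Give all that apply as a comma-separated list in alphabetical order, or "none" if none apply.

*her* is a pronoun; Principle B requires it to be free in its binding domain — the clause headed by 'told'.
— Aisha: subject of the clause headed by 'told'; c-commands the pronoun within its binding domain — blocked (Principle B).
— Anna: subject of the clause headed by 'supposed'; c-commands the pronoun but lies outside its binding domain — allowed.
— Julia: possessor inside the subject DP of the matrix clause; does not c-command the pronoun — Principle B does not apply; allowed.
— Julia's accountant: subject of the matrix clause; c-commands the pronoun but lies outside its binding domain — allowed.
— Rosa: second object of the clause headed by 'told'; is c-commanded by the pronoun; coreference would bind this R-expression — blocked (Principle C).

Anna, Julia, Julia's accountant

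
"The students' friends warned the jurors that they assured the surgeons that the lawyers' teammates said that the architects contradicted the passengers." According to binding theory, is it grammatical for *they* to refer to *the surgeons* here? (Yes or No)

*the surgeons* is an R-expression; Principle C requires it to be free (not bound by any c-commanding expression).
— they: subject of the clause headed by 'assured'; the pronoun c-commands the R-expression — coreference blocked (Principle C).

No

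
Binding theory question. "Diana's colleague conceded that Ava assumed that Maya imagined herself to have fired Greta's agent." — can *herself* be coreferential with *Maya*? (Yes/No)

Yes

*herself* is a reflexive; Principle A requires it to be bound within its binding domain — the clause headed by 'imagined'.
— Maya: subject of the clause headed by 'imagined'; c-commands the reflexive within its binding domain — allowed (Principle A).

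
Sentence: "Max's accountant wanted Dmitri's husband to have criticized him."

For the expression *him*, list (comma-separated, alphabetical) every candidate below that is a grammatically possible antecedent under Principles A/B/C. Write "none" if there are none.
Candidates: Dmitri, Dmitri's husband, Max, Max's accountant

Dmitri, Max, Max's accountant

*him* is a pronoun; Principle B requires it to be free in its binding domain — the clause headed by 'criticized'.
— Dmitri: possessor inside the subject DP of the clause headed by 'criticized'; does not c-command the pronoun — Principle B does not apply; allowed.
— Dmitri's husband: subject of the clause headed by 'criticized'; c-commands the pronoun within its binding domain — blocked (Principle B).
— Max: possessor inside the subject DP of the matrix clause; does not c-command the pronoun — Principle B does not apply; allowed.
— Max's accountant: subject of the matrix clause; c-commands the pronoun but lies outside its binding domain — allowed.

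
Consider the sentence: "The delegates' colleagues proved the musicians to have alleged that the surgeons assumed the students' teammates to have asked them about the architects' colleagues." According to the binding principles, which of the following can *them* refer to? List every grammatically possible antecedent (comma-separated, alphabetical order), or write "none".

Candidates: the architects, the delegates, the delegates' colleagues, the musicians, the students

*them* is a pronoun; Principle B requires it to be free in its binding domain — the clause headed by 'asked'.
— the architects: possessor inside the second object DP of the clause headed by 'asked'; is c-commanded by the pronoun; coreference would bind this R-expression — blocked (Principle C).
— the delegates: possessor inside the subject DP of the matrix clause; does not c-command the pronoun — Principle B does not apply; allowed.
— the delegates' colleagues: subject of the matrix clause; c-commands the pronoun but lies outside its binding domain — allowed.
— the musicians: subject of the clause headed by 'alleged'; c-commands the pronoun but lies outside its binding domain — allowed.
— the students: possessor inside the subject DP of the clause headed by 'asked'; does not c-command the pronoun — Principle B does not apply; allowed.

the delegates, the delegates' colleagues, the musicians, the students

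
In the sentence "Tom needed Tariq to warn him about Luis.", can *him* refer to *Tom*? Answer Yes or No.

Yes

*him* is a pronoun; Principle B requires it to be free in its binding domain — the clause headed by 'warn'.
— Tom: subject of the matrix clause; c-commands the pronoun but lies outside its binding domain — allowed.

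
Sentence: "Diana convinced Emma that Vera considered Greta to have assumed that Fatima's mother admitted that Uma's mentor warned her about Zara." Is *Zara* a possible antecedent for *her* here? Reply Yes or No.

*her* is a pronoun; Principle B requires it to be free in its binding domain — the clause headed by 'warned'.
— Zara: second object of the clause headed by 'warned'; is c-commanded by the pronoun; coreference would bind this R-expression — blocked (Principle C).

No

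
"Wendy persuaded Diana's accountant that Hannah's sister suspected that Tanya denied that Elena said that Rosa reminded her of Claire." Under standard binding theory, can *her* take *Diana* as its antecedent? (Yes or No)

*her* is a pronoun; Principle B requires it to be free in its binding domain — the clause headed by 'reminded'.
— Diana: possessor inside the object DP of the matrix clause; does not c-command the pronoun — Principle B does not apply; allowed.

Yes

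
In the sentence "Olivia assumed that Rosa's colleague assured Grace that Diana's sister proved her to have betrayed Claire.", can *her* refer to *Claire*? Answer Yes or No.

No

*her* is a pronoun; Principle B requires it to be free in its binding domain — the clause headed by 'proved'.
— Claire: object of the clause headed by 'betrayed'; is c-commanded by the pronoun; coreference would bind this R-expression — blocked (Principle C).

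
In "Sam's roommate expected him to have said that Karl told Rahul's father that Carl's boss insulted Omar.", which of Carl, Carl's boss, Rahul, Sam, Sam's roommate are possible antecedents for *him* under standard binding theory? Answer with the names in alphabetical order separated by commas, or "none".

Sam

*him* is a pronoun; Principle B requires it to be free in its binding domain — the matrix clause.
— Carl: possessor inside the subject DP of the clause headed by 'insulted'; is c-commanded by the pronoun; coreference would bind this R-expression — blocked (Principle C).
— Carl's boss: subject of the clause headed by 'insulted'; is c-commanded by the pronoun; coreference would bind this R-expression — blocked (Principle C).
— Rahul: possessor inside the object DP of the clause headed by 'told'; is c-commanded by the pronoun; coreference would bind this R-expression — blocked (Principle C).
— Sam: possessor inside the subject DP of the matrix clause; does not c-command the pronoun — Principle B does not apply; allowed.
— Sam's roommate: subject of the matrix clause; c-commands the pronoun within its binding domain — blocked (Principle B).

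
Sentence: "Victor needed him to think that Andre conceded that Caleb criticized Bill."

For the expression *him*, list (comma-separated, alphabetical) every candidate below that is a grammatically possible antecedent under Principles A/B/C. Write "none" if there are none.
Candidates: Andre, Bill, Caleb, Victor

*him* is a pronoun; Principle B requires it to be free in its binding domain — the matrix clause.
— Andre: subject of the clause headed by 'conceded'; is c-commanded by the pronoun; coreference would bind this R-expression — blocked (Principle C).
— Bill: object of the clause headed by 'criticized'; is c-commanded by the pronoun; coreference would bind this R-expression — blocked (Principle C).
— Caleb: subject of the clause headed by 'criticized'; is c-commanded by the pronoun; coreference would bind this R-expression — blocked (Principle C).
— Victor: subject of the matrix clause; c-commands the pronoun within its binding domain — blocked (Principle B).

none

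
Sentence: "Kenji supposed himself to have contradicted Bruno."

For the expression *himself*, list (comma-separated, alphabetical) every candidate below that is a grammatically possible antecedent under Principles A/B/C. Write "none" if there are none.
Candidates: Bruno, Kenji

Kenji

*himself* is a reflexive; Principle A requires it to be bound within its binding domain — the matrix clause.
— Bruno: object of the clause headed by 'contradicted'; does not c-command the reflexive — cannot bind it (Principle A).
— Kenji: subject of the matrix clause; c-commands the reflexive within its binding domain — allowed (Principle A).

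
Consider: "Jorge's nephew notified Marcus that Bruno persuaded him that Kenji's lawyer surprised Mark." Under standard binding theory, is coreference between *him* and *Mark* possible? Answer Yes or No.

*Mark* is an R-expression; Principle C requires it to be free (not bound by any c-commanding expression).
— him: object of the clause headed by 'persuaded'; the pronoun c-commands the R-expression — coreference blocked (Principle C).

No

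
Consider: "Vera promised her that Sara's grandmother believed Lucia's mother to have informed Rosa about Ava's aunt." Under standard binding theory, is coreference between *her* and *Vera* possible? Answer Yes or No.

*Vera* is an R-expression; Principle C requires it to be free (not bound by any c-commanding expression).
— her: object of the matrix clause; the R-expression locally c-commands the pronoun — coreference blocked (Principle B on the pronoun).

No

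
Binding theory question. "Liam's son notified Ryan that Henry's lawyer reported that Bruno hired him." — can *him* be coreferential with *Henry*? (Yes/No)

Yes

*him* is a pronoun; Principle B requires it to be free in its binding domain — the clause headed by 'hired'.
— Henry: possessor inside the subject DP of the clause headed by 'reported'; does not c-command the pronoun — Principle B does not apply; allowed.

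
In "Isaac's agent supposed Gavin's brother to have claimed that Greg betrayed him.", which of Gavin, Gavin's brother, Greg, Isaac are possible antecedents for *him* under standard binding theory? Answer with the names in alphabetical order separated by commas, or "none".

*him* is a pronoun; Principle B requires it to be free in its binding domain — the clause headed by 'betrayed'.
— Gavin: possessor inside the subject DP of the clause headed by 'claimed'; does not c-command the pronoun — Principle B does not apply; allowed.
— Gavin's brother: subject of the clause headed by 'claimed'; c-commands the pronoun but lies outside its binding domain — allowed.
— Greg: subject of the clause headed by 'betrayed'; c-commands the pronoun within its binding domain — blocked (Principle B).
— Isaac: possessor inside the subject DP of the matrix clause; does not c-command the pronoun — Principle B does not apply; allowed.

Gavin, Gavin's brother, Isaac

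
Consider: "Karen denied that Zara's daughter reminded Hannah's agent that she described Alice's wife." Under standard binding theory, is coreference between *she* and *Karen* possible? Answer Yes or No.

Yes

*Karen* is an R-expression; Principle C requires it to be free (not bound by any c-commanding expression).
— she: subject of the clause headed by 'described'; the pronoun does not c-command the R-expression — coreference allowed.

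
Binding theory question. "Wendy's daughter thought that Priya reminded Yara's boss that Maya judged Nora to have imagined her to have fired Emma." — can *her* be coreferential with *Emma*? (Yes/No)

No

*her* is a pronoun; Principle B requires it to be free in its binding domain — the clause headed by 'imagined'.
— Emma: object of the clause headed by 'fired'; is c-commanded by the pronoun; coreference would bind this R-expression — blocked (Principle C).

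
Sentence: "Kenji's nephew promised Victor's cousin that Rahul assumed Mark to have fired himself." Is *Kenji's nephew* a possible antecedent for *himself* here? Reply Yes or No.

No

*himself* is a reflexive; Principle A requires it to be bound within its binding domain — the clause headed by 'fired'.
— Kenji's nephew: subject of the matrix clause; c-commands the reflexive but lies outside its binding domain — cannot bind it (Principle A).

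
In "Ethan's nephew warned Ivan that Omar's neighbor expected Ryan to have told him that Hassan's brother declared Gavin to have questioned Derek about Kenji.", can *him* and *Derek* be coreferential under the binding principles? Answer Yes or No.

*Derek* is an R-expression; Principle C requires it to be free (not bound by any c-commanding expression).
— him: object of the clause headed by 'told'; the pronoun c-commands the R-expression — coreference blocked (Principle C).

No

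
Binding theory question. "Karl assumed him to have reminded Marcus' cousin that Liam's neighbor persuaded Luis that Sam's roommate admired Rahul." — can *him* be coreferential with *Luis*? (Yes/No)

No

*him* is a pronoun; Principle B requires it to be free in its binding domain — the matrix clause.
— Luis: object of the clause headed by 'persuaded'; is c-commanded by the pronoun; coreference would bind this R-expression — blocked (Principle C).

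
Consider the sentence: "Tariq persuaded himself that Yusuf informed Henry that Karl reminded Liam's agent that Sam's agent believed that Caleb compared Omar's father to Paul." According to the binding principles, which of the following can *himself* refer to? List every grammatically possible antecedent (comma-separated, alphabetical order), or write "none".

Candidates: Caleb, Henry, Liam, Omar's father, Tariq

*himself* is a reflexive; Principle A requires it to be bound within its binding domain — the matrix clause.
— Caleb: subject of the clause headed by 'compared'; does not c-command the reflexive — cannot bind it (Principle A).
— Henry: object of the clause headed by 'informed'; does not c-command the reflexive — cannot bind it (Principle A).
— Liam: possessor inside the object DP of the clause headed by 'reminded'; does not c-command the reflexive — cannot bind it (Principle A).
— Omar's father: object of the clause headed by 'compared'; does not c-command the reflexive — cannot bind it (Principle A).
— Tariq: subject of the matrix clause; c-commands the reflexive within its binding domain — allowed (Principle A).

Tariq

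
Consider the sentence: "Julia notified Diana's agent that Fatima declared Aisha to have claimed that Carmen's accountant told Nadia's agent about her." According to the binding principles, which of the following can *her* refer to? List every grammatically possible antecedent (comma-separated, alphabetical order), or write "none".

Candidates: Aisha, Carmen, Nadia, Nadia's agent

*her* is a pronoun; Principle B requires it to be free in its binding domain — the clause headed by 'told'.
— Aisha: subject of the clause headed by 'claimed'; c-commands the pronoun but lies outside its binding domain — allowed.
— Carmen: possessor inside the subject DP of the clause headed by 'told'; does not c-command the pronoun — Principle B does not apply; allowed.
— Nadia: possessor inside the object DP of the clause headed by 'told'; does not c-command the pronoun — Principle B does not apply; allowed.
— Nadia's agent: object of the clause headed by 'told'; c-commands the pronoun within its binding domain — blocked (Principle B).

Aisha, Carmen, Nadia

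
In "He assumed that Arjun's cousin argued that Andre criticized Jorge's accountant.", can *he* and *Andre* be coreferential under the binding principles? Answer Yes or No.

No

*Andre* is an R-expression; Principle C requires it to be free (not bound by any c-commanding expression).
— he: subject of the matrix clause; the pronoun c-commands the R-expression — coreference blocked (Principle C).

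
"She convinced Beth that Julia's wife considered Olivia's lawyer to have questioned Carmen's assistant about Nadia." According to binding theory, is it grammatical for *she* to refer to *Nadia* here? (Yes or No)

*Nadia* is an R-expression; Principle C requires it to be free (not bound by any c-commanding expression).
— she: subject of the matrix clause; the pronoun c-commands the R-expression — coreference blocked (Principle C).

No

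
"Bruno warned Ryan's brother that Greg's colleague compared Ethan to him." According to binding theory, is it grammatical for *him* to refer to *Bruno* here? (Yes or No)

Yes

*Bruno* is an R-expression; Principle C requires it to be free (not bound by any c-commanding expression).
— him: second object of the clause headed by 'compared'; the pronoun does not c-command the R-expression — coreference allowed.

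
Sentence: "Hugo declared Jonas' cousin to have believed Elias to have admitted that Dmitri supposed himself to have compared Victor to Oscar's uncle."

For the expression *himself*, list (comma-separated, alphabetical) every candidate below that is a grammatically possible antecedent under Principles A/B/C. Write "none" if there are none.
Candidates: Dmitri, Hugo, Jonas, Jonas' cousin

Dmitri

*himself* is a reflexive; Principle A requires it to be bound within its binding domain — the clause headed by 'supposed'.
— Dmitri: subject of the clause headed by 'supposed'; c-commands the reflexive within its binding domain — allowed (Principle A).
— Hugo: subject of the matrix clause; c-commands the reflexive but lies outside its binding domain — cannot bind it (Principle A).
— Jonas: possessor inside the subject DP of the clause headed by 'believed'; does not c-command the reflexive — cannot bind it (Principle A).
— Jonas' cousin: subject of the clause headed by 'believed'; c-commands the reflexive but lies outside its binding domain — cannot bind it (Principle A).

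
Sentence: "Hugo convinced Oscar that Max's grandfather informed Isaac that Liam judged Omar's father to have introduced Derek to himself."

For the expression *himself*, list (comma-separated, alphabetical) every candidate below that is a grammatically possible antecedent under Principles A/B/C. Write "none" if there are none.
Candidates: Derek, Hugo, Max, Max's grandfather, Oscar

*himself* is a reflexive; Principle A requires it to be bound within its binding domain — the clause headed by 'introduced'.
— Derek: object of the clause headed by 'introduced'; c-commands the reflexive within its binding domain — allowed (Principle A).
— Hugo: subject of the matrix clause; c-commands the reflexive but lies outside its binding domain — cannot bind it (Principle A).
— Max: possessor inside the subject DP of the clause headed by 'informed'; does not c-command the reflexive — cannot bind it (Principle A).
— Max's grandfather: subject of the clause headed by 'informed'; c-commands the reflexive but lies outside its binding domain — cannot bind it (Principle A).
— Oscar: object of the matrix clause; c-commands the reflexive but lies outside its binding domain — cannot bind it (Principle A).

Derek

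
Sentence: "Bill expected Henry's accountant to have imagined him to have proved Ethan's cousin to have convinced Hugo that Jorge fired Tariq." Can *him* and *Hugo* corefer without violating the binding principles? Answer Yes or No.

No

*Hugo* is an R-expression; Principle C requires it to be free (not bound by any c-commanding expression).
— him: subject of the clause headed by 'proved'; the pronoun c-commands the R-expression — coreference blocked (Principle C).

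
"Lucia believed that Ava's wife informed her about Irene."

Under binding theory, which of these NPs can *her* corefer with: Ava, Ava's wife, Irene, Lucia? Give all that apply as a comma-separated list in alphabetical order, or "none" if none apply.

Ava, Lucia

*her* is a pronoun; Principle B requires it to be free in its binding domain — the clause headed by 'informed'.
— Ava: possessor inside the subject DP of the clause headed by 'informed'; does not c-command the pronoun — Principle B does not apply; allowed.
— Ava's wife: subject of the clause headed by 'informed'; c-commands the pronoun within its binding domain — blocked (Principle B).
— Irene: second object of the clause headed by 'informed'; is c-commanded by the pronoun; coreference would bind this R-expression — blocked (Principle C).
— Lucia: subject of the matrix clause; c-commands the pronoun but lies outside its binding domain — allowed.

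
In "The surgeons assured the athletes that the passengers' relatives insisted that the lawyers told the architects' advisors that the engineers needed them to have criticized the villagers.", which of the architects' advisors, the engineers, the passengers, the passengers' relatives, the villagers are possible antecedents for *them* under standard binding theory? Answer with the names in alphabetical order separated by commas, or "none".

*them* is a pronoun; Principle B requires it to be free in its binding domain — the clause headed by 'needed'.
— the architects' advisors: object of the clause headed by 'told'; c-commands the pronoun but lies outside its binding domain — allowed.
— the engineers: subject of the clause headed by 'needed'; c-commands the pronoun within its binding domain — blocked (Principle B).
— the passengers: possessor inside the subject DP of the clause headed by 'insisted'; does not c-command the pronoun — Principle B does not apply; allowed.
— the passengers' relatives: subject of the clause headed by 'insisted'; c-commands the pronoun but lies outside its binding domain — allowed.
— the villagers: object of the clause headed by 'criticized'; is c-commanded by the pronoun; coreference would bind this R-expression — blocked (Principle C).

the architects' advisors, the passengers, the passengers' relatives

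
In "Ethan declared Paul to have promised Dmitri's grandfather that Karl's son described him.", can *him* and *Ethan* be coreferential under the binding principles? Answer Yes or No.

Yes

*Ethan* is an R-expression; Principle C requires it to be free (not bound by any c-commanding expression).
— him: object of the clause headed by 'described'; the pronoun does not c-command the R-expression — coreference allowed.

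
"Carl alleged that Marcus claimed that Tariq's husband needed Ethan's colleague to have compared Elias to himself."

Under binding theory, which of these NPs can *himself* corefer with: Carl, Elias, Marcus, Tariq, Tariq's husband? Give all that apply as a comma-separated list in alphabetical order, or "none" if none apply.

*himself* is a reflexive; Principle A requires it to be bound within its binding domain — the clause headed by 'compared'.
— Carl: subject of the matrix clause; c-commands the reflexive but lies outside its binding domain — cannot bind it (Principle A).
— Elias: object of the clause headed by 'compared'; c-commands the reflexive within its binding domain — allowed (Principle A).
— Marcus: subject of the clause headed by 'claimed'; c-commands the reflexive but lies outside its binding domain — cannot bind it (Principle A).
— Tariq: possessor inside the subject DP of the clause headed by 'needed'; does not c-command the reflexive — cannot bind it (Principle A).
— Tariq's husband: subject of the clause headed by 'needed'; c-commands the reflexive but lies outside its binding domain — cannot bind it (Principle A).

Elias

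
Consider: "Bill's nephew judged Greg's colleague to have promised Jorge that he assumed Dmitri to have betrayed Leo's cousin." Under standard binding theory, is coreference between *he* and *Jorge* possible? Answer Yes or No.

Yes

*Jorge* is an R-expression; Principle C requires it to be free (not bound by any c-commanding expression).
— he: subject of the clause headed by 'assumed'; the pronoun does not c-command the R-expression — coreference allowed.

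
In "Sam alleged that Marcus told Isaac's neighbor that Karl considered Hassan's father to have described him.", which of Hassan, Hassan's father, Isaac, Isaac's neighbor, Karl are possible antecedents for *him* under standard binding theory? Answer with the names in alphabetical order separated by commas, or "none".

Hassan, Isaac, Isaac's neighbor, Karl

*him* is a pronoun; Principle B requires it to be free in its binding domain — the clause headed by 'described'.
— Hassan: possessor inside the subject DP of the clause headed by 'described'; does not c-command the pronoun — Principle B does not apply; allowed.
— Hassan's father: subject of the clause headed by 'described'; c-commands the pronoun within its binding domain — blocked (Principle B).
— Isaac: possessor inside the object DP of the clause headed by 'told'; does not c-command the pronoun — Principle B does not apply; allowed.
— Isaac's neighbor: object of the clause headed by 'told'; c-commands the pronoun but lies outside its binding domain — allowed.
— Karl: subject of the clause headed by 'considered'; c-commands the pronoun but lies outside its binding domain — allowed.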